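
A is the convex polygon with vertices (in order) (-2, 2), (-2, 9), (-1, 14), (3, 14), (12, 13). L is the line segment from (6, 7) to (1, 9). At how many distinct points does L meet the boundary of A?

The segment meets the boundary at (4.916,7.434).

1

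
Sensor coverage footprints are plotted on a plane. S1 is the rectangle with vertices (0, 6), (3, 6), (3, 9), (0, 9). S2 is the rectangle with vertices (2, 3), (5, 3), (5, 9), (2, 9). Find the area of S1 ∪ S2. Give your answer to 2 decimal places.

By inclusion–exclusion:
Individual areas: |S1| = 9, |S2| = 18.
|S1∩S2|: x∈[2,3], y∈[6,9] → 1·3 = 3.
|S1 ∪ S2| = 27 − 3 = 24.00.

24.00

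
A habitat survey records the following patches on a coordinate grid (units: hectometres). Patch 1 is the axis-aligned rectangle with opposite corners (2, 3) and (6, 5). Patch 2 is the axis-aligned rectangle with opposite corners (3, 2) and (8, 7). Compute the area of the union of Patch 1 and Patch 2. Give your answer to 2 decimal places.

27.00

By inclusion–exclusion:
Individual areas: |Patch 1| = 8, |Patch 2| = 25.
|Patch 1∩Patch 2|: x∈[3,6], y∈[3,5] → 3·2 = 6.
|Patch 1 ∪ Patch 2| = 33 − 6 = 27.00.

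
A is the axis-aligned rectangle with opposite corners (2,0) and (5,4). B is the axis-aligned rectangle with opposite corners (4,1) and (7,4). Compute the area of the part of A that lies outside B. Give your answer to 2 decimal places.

9.00

|A∩B|: x∈[4,5], y∈[1,4] → 1·3 = 3.
|A| = 12.
|A ∖ B| = |A| − |A∩B| = 12 − 3 = 9.00.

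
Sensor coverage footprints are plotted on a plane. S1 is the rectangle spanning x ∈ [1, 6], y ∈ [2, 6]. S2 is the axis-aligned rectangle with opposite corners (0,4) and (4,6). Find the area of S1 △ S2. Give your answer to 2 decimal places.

|S1∩S2|: x∈[1,4], y∈[4,6] → 3·2 = 6.
|S1 △ S2| = |S1| + |S2| − 2·|S1∩S2| = 20 + 8 − 12 = 16.00.

16.00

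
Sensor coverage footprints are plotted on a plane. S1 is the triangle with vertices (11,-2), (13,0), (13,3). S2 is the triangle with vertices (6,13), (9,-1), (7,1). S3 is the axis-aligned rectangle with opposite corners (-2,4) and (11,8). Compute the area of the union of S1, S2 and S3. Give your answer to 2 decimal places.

62.33

By inclusion–exclusion:
Individual areas: |S1| = 3, |S2| = 11, |S3| = 52.
|S1∩S2| = 0.
|S1∩S3| = 0.
|S2∩S3| = 3.6667.
|S1∩S2∩S3| = 0.
|S1 ∪ S2 ∪ S3| = 66 − 3.6667 + 0 = 62.33.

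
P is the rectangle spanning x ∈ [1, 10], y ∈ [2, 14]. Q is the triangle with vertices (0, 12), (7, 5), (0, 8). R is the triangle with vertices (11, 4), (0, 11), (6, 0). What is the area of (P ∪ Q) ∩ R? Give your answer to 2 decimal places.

35.19

The region (P ∪ Q) ∩ R is the polygon with vertices (10,3.2), (8.5,2), (4.909,2), (0,11), (10,4.636).
By the shoelace formula its area is 35.19.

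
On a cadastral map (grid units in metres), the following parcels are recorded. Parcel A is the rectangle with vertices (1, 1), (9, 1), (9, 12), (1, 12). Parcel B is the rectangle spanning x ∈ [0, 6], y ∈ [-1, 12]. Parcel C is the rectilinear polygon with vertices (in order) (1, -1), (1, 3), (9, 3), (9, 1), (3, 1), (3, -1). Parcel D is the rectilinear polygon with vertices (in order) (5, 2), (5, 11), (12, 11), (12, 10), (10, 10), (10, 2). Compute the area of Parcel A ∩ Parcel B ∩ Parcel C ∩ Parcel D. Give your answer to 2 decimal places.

1.00

The intersection is the polygon with vertices (6,3), (6,2), (5,2), (5,3).
By the shoelace formula its area is 1.00.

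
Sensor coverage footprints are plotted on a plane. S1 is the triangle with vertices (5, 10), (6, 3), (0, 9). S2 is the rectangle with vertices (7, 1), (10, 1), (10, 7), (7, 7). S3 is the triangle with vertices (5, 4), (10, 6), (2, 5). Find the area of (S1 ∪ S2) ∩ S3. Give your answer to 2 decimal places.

|S1 ∪ S2| = 36.
|(S1 ∪ S2) ∩ S3| = 3.01.

3.01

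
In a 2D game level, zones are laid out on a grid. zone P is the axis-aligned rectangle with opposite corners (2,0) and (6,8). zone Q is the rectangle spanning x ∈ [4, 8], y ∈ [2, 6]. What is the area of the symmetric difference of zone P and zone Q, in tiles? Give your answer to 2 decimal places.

|zone P∩zone Q|: x∈[4,6], y∈[2,6] → 2·4 = 8.
|zone P △ zone Q| = |zone P| + |zone Q| − 2·|zone P∩zone Q| = 32 + 16 − 16 = 32.00.

32.00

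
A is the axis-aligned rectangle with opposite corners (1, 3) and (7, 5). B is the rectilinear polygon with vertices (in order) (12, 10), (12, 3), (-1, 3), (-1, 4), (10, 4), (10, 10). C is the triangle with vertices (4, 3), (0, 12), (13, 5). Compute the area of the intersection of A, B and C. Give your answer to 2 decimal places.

The intersection is the polygon with vertices (7,4), (7,3.667), (4,3), (3.556,4).
By the shoelace formula its area is 2.22.

2.22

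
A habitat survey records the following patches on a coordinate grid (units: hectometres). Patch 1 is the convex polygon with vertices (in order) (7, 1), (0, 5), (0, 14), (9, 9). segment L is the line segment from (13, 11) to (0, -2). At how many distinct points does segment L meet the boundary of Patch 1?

The segment meets the boundary at (4.455,2.455), (8.333,6.333).

2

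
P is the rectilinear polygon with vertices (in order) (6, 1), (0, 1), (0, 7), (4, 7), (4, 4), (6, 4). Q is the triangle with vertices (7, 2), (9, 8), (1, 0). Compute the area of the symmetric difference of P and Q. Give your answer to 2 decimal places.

32.33

|P| = 30, |Q| = 16, |P∩Q| = 6.8333.
|P △ Q| = |P| + |Q| − 2·|P∩Q| = 30 + 16 − 13.6667 = 32.33.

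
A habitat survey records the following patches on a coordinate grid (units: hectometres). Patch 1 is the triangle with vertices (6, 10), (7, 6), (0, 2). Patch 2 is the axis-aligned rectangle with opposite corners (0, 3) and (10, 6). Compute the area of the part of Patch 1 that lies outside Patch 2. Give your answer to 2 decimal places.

8.50

|Patch 1| = 16, |Patch 1∩Patch 2| = 7.5.
|Patch 1 ∖ Patch 2| = |Patch 1| − |Patch 1∩Patch 2| = 16 − 7.5 = 8.50.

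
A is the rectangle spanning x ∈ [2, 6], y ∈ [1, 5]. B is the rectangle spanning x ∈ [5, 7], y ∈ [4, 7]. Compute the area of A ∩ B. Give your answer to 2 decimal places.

1.00

|A∩B|: x∈[5,6], y∈[4,5] → 1·1 = 1.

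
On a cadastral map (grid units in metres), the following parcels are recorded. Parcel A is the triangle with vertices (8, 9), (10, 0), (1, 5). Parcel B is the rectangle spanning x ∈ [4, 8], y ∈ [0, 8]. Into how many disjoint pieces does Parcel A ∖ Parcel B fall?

2

Parcel A ∖ Parcel B splits into 2 disjoint pieces (area 8.7639, area 5.0714).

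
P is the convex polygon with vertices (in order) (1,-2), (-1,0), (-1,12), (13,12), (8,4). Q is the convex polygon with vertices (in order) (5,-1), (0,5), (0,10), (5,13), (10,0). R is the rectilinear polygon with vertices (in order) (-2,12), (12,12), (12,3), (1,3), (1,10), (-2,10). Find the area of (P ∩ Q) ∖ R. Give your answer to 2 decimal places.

|P ∩ Q| = 64.3694.
|(P ∩ Q) ∩ R| = 52.0958.
|(P ∩ Q) ∖ R| = 64.3694 − 52.0958 = 12.27.

12.27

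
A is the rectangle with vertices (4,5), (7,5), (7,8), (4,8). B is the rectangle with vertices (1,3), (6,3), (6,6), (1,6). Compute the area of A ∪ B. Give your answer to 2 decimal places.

22.00

By inclusion–exclusion:
Individual areas: |A| = 9, |B| = 15.
|A∩B|: x∈[4,6], y∈[5,6] → 2·1 = 2.
|A ∪ B| = 24 − 2 = 22.00.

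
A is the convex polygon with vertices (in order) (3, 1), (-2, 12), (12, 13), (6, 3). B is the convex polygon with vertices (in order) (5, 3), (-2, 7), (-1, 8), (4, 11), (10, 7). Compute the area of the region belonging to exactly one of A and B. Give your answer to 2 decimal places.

|A| = 88.5, |B| = 49, |A∩B| = 42.7244.
|A △ B| = |A| + |B| − 2·|A∩B| = 88.5 + 49 − 85.4488 = 52.05.

52.05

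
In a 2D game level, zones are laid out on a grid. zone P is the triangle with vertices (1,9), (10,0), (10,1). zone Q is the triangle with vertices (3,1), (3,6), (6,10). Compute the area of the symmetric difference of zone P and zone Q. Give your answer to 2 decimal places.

11.29

|zone P| = 4.5, |zone Q| = 7.5, |zone P∩zone Q| = 0.356.
|zone P △ zone Q| = |zone P| + |zone Q| − 2·|zone P∩zone Q| = 4.5 + 7.5 − 0.7119 = 11.29.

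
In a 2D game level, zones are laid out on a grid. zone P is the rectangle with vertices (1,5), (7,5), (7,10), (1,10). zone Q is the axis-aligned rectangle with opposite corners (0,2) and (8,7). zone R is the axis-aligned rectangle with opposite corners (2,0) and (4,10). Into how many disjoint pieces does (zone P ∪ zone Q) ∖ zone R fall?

2

(zone P ∪ zone Q) ∖ zone R splits into 2 disjoint pieces (area 13, area 29).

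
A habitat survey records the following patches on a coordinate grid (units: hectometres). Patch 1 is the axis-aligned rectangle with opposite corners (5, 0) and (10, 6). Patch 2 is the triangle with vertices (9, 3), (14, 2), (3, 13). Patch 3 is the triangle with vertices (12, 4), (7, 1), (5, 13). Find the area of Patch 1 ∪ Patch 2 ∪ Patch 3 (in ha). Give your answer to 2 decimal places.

By inclusion–exclusion:
Individual areas: |Patch 1| = 30, |Patch 2| = 22, |Patch 3| = 33.
|Patch 1∩Patch 2| = 5.8.
|Patch 1∩Patch 3| = 14.3833.
|Patch 2∩Patch 3| = 16.5846.
|Patch 1∩Patch 2∩Patch 3| = 5.8.
|Patch 1 ∪ Patch 2 ∪ Patch 3| = 85 − 36.7679 + 5.8 = 54.03.

54.03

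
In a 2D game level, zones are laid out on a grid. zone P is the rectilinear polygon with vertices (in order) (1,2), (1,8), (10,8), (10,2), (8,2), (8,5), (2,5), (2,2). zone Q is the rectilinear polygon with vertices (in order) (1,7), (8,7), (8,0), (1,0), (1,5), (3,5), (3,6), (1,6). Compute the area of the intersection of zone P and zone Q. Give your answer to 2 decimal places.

15.00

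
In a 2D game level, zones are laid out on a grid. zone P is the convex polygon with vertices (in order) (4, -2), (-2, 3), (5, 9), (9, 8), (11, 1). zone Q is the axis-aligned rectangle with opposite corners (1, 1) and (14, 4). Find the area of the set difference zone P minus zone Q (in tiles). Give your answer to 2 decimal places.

56.79

|zone P| = 85.5, |zone P∩zone Q| = 28.7143.
|zone P ∖ zone Q| = |zone P| − |zone P∩zone Q| = 85.5 − 28.7143 = 56.79.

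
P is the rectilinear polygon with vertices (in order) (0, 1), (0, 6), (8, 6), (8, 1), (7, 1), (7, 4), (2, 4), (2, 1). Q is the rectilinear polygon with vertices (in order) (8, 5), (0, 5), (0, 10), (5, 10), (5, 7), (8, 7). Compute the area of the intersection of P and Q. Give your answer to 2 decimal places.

8.00

The intersection is the polygon with vertices (0,6), (8,6), (8,5), (0,5).
By the shoelace formula its area is 8.00.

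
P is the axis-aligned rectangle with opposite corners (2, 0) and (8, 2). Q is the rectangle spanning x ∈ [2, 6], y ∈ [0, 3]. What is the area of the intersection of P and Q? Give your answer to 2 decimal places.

8.00

|P∩Q|: x∈[2,6], y∈[0,2] → 4·2 = 8.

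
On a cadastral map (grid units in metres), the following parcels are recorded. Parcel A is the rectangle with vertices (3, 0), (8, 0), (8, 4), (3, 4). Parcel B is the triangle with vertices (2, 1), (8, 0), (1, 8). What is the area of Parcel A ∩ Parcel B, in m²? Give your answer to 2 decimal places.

10.92

The intersection is the polygon with vertices (3,4), (4.5,4), (8,0), (3,0.833).
By the shoelace formula its area is 10.92.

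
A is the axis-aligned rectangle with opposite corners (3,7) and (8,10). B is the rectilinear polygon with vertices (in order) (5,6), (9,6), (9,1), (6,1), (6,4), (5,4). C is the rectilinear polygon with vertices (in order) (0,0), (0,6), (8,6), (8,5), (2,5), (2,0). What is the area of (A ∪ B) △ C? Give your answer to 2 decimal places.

|A ∪ B| = 32.
|(A ∪ B) ∩ C| = 3.
|(A ∪ B) △ C| = 32 + 18 − 6 = 44.00.

44.00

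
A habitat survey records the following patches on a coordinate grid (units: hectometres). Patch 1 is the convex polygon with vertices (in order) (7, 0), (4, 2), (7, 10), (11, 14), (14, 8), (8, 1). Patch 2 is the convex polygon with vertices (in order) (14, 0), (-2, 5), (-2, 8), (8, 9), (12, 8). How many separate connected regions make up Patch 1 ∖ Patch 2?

Patch 1 ∖ Patch 2 splits into 2 disjoint pieces (area 6.5464, area 24.0922).

2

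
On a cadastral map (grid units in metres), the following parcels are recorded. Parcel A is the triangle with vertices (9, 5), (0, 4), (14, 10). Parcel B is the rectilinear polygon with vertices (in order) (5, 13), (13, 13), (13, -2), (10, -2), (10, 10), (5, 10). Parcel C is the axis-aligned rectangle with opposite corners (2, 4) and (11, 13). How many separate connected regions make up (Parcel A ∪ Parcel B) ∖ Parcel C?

(Parcel A ∪ Parcel B) ∖ Parcel C splits into 2 disjoint pieces (area 0.6349, area 36.2857).

2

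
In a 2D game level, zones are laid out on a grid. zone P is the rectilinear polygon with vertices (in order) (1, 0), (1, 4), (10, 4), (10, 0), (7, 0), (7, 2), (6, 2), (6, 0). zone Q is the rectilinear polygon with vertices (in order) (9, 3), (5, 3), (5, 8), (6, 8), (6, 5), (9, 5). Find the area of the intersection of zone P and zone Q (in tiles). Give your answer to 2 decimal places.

4.00

The intersection is the polygon with vertices (9,4), (9,3), (5,3), (5,4).
By the shoelace formula its area is 4.00.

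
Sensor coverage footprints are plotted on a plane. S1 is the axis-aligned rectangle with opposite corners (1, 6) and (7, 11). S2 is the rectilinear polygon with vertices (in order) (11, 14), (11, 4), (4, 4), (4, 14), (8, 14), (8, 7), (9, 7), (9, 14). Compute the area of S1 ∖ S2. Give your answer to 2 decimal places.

|S1| = 30, |S1∩S2| = 15.
|S1 ∖ S2| = |S1| − |S1∩S2| = 30 − 15 = 15.00.

15.00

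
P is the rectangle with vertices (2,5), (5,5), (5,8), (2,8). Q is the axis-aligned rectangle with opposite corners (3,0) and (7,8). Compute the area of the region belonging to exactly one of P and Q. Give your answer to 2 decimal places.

|P∩Q|: x∈[3,5], y∈[5,8] → 2·3 = 6.
|P △ Q| = |P| + |Q| − 2·|P∩Q| = 9 + 32 − 12 = 29.00.

29.00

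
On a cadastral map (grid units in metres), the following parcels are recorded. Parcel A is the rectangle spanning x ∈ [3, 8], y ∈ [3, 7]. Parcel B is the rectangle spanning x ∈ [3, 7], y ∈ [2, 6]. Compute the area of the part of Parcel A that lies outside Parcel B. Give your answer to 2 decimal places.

8.00

|Parcel A∩Parcel B|: x∈[3,7], y∈[3,6] → 4·3 = 12.
|Parcel A| = 20.
|Parcel A ∖ Parcel B| = |Parcel A| − |Parcel A∩Parcel B| = 20 − 12 = 8.00.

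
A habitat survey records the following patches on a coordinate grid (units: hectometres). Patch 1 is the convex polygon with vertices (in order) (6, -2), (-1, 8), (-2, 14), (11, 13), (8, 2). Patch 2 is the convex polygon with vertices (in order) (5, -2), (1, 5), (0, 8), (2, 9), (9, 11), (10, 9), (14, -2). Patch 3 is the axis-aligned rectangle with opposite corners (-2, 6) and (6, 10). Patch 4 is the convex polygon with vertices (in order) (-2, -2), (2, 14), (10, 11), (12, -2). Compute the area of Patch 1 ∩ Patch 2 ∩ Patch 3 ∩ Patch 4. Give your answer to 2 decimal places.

The intersection is the polygon with vertices (2,9), (5.5,10), (6,10), (6,6), (0.667,6), (0.286,7.143), (0.571,8.286).
By the shoelace formula its area is 18.30.

18.30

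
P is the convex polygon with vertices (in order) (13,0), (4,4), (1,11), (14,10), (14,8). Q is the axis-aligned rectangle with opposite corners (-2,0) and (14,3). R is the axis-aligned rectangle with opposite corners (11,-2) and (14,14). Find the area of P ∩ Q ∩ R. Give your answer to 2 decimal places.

The intersection is the polygon with vertices (13.375,3), (13,0), (11,0.889), (11,3).
By the shoelace formula its area is 5.67.

5.67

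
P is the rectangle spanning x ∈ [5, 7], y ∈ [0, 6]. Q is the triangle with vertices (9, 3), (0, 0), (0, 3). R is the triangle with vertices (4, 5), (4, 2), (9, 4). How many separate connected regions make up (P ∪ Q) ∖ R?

2

(P ∪ Q) ∖ R splits into 2 disjoint pieces (area 16.3, area 2.8).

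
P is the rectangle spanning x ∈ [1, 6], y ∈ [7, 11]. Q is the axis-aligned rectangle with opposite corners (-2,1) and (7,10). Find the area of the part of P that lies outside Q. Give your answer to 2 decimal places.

5.00

|P∩Q|: x∈[1,6], y∈[7,10] → 5·3 = 15.
|P| = 20.
|P ∖ Q| = |P| − |P∩Q| = 20 − 15 = 5.00.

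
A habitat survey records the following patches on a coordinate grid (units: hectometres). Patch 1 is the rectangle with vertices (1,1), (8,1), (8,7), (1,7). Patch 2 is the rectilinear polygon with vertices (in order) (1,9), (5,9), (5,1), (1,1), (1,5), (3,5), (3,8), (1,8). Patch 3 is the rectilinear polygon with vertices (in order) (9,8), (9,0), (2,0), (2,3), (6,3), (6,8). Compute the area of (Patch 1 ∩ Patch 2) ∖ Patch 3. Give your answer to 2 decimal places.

|Patch 1 ∩ Patch 2| = 20.
|(Patch 1 ∩ Patch 2) ∩ Patch 3| = 6.
|(Patch 1 ∩ Patch 2) ∖ Patch 3| = 20 − 6 = 14.00.

14.00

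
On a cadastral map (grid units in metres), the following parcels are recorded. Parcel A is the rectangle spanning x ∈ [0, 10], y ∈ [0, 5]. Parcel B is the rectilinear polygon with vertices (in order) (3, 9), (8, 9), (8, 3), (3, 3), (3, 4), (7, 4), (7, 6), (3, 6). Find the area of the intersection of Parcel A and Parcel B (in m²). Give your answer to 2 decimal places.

The intersection is the polygon with vertices (8,5), (8,3), (3,3), (3,4), (7,4), (7,5).
By the shoelace formula its area is 6.00.

6.00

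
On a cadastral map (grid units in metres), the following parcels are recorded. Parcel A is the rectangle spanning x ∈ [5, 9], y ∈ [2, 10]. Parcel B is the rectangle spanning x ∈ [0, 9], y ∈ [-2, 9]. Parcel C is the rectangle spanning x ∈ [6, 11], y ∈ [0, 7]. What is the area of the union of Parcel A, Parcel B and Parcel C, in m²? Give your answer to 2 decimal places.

By inclusion–exclusion:
Individual areas: |Parcel A| = 32, |Parcel B| = 99, |Parcel C| = 35.
|Parcel A∩Parcel B|: x∈[5,9], y∈[2,9] → 4·7 = 28.
|Parcel A∩Parcel C|: x∈[6,9], y∈[2,7] → 3·5 = 15.
|Parcel B∩Parcel C|: x∈[6,9], y∈[0,7] → 3·7 = 21.
|Parcel A∩Parcel B∩Parcel C| = 15.
|Parcel A ∪ Parcel B ∪ Parcel C| = 166 − 64 + 15 = 117.00.

117.00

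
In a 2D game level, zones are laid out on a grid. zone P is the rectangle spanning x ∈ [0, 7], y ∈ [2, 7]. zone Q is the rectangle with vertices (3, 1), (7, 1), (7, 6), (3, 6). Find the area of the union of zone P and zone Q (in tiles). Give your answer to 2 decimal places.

By inclusion–exclusion:
Individual areas: |zone P| = 35, |zone Q| = 20.
|zone P∩zone Q|: x∈[3,7], y∈[2,6] → 4·4 = 16.
|zone P ∪ zone Q| = 55 − 16 = 39.00.

39.00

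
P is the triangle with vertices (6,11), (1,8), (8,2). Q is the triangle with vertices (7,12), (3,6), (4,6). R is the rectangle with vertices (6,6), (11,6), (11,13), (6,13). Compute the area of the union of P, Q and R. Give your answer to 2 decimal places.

By inclusion–exclusion:
Individual areas: |P| = 25.5, |Q| = 3, |R| = 35.
|P∩Q| = 2.7758.
|P∩R| = 2.7778.
|Q∩R| = 0.25.
|P∩Q∩R| = 0.0561.
|P ∪ Q ∪ R| = 63.5 − 5.8036 + 0.0561 = 57.75.

57.75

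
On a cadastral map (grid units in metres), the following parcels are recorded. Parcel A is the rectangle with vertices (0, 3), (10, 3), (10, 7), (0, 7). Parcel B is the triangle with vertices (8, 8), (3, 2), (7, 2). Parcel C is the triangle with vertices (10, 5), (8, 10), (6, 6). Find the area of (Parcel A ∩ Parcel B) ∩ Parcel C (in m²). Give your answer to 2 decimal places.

The region (Parcel A ∩ Parcel B) ∩ Parcel C is the polygon with vertices (7.6,5.6), (6.276,5.931), (7.167,7), (7.833,7).
By the shoelace formula its area is 1.32.

1.32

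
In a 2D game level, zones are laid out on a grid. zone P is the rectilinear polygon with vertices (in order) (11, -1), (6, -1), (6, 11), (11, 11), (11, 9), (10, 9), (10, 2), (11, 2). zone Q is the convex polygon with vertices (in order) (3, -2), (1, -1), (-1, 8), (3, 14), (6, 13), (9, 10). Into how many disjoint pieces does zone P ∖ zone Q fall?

1

zone P ∖ zone Q is a single connected region.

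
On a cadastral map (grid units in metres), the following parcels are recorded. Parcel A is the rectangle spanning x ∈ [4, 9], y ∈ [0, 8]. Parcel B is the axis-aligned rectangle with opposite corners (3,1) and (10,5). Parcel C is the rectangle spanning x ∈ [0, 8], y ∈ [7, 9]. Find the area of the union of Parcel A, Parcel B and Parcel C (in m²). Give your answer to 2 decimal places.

By inclusion–exclusion:
Individual areas: |Parcel A| = 40, |Parcel B| = 28, |Parcel C| = 16.
|Parcel A∩Parcel B|: x∈[4,9], y∈[1,5] → 5·4 = 20.
|Parcel A∩Parcel C|: x∈[4,8], y∈[7,8] → 4·1 = 4.
|Parcel B∩Parcel C| = 0 (no overlap).
|Parcel A∩Parcel B∩Parcel C| = 0.
|Parcel A ∪ Parcel B ∪ Parcel C| = 84 − 24 + 0 = 60.00.

60.00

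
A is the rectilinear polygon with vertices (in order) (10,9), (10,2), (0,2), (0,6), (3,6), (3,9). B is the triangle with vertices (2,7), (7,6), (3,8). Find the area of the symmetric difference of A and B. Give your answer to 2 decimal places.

59.20

|A| = 61, |B| = 3, |A∩B| = 2.4.
|A △ B| = |A| + |B| − 2·|A∩B| = 61 + 3 − 4.8 = 59.20.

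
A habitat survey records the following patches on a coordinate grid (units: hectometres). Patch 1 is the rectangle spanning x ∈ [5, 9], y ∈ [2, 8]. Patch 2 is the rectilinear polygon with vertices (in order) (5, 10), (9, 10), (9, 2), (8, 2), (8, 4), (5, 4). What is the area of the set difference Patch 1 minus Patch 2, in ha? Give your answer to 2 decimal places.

6.00

|Patch 1| = 24, |Patch 1∩Patch 2| = 18.
|Patch 1 ∖ Patch 2| = |Patch 1| − |Patch 1∩Patch 2| = 24 − 18 = 6.00.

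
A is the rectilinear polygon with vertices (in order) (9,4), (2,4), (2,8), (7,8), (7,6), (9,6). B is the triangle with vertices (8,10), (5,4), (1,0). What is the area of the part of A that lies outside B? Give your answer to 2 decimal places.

|A| = 24, |A∩B| = 3.2.
|A ∖ B| = |A| − |A∩B| = 24 − 3.2 = 20.80.

20.80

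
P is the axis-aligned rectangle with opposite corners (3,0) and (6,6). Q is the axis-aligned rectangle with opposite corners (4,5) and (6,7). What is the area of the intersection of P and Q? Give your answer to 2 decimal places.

2.00

|P∩Q|: x∈[4,6], y∈[5,6] → 2·1 = 2.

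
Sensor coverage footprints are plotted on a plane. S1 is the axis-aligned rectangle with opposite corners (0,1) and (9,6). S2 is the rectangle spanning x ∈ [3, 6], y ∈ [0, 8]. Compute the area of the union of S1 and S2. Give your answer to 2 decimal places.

54.00

By inclusion–exclusion:
Individual areas: |S1| = 45, |S2| = 24.
|S1∩S2|: x∈[3,6], y∈[1,6] → 3·5 = 15.
|S1 ∪ S2| = 69 − 15 = 54.00.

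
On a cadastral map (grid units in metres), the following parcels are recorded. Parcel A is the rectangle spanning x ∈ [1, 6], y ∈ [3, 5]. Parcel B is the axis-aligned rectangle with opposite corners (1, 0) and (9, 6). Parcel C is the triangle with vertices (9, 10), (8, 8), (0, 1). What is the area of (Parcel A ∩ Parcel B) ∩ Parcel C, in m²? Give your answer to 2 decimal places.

The region (Parcel A ∩ Parcel B) ∩ Parcel C is the polygon with vertices (2,3), (4,5), (4.571,5), (2.286,3).
By the shoelace formula its area is 0.86.

0.86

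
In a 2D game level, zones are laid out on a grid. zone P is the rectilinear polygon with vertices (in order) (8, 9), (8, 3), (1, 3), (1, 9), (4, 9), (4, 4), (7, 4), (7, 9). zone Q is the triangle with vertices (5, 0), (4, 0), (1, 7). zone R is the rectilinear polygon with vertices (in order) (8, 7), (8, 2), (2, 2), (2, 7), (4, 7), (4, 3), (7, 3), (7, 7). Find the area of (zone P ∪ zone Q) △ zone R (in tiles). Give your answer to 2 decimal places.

22.07

|zone P ∪ zone Q| = 29.3571.
|(zone P ∪ zone Q) ∩ zone R| = 12.6429.
|(zone P ∪ zone Q) △ zone R| = 29.3571 + 18 − 25.2857 = 22.07.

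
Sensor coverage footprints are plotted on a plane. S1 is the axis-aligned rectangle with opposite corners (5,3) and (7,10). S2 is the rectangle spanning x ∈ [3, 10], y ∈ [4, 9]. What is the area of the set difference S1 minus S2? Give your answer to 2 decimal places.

4.00

|S1∩S2|: x∈[5,7], y∈[4,9] → 2·5 = 10.
|S1| = 14.
|S1 ∖ S2| = |S1| − |S1∩S2| = 14 − 10 = 4.00.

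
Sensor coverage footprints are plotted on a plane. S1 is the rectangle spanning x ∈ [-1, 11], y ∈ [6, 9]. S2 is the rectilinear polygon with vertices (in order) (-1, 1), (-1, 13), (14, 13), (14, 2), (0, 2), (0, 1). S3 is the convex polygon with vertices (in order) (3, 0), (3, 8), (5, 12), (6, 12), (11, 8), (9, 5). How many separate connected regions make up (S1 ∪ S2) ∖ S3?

(S1 ∪ S2) ∖ S3 is a single connected region.

1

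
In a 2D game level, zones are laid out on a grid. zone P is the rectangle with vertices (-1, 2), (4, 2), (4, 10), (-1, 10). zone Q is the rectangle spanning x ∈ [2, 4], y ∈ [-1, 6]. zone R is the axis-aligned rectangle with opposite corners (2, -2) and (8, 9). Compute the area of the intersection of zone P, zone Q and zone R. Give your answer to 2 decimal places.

The intersection is the polygon with vertices (2,2), (2,6), (4,6), (4,2).
By the shoelace formula its area is 8.00.

8.00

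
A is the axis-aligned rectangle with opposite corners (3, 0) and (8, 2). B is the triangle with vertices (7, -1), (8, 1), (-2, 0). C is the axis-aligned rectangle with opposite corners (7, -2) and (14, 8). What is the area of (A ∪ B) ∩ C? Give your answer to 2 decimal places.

2.25

The region (A ∪ B) ∩ C is the polygon with vertices (7.5,0), (7,-1), (7,2), (8,2), (8,1), (8,0).
By the shoelace formula its area is 2.25.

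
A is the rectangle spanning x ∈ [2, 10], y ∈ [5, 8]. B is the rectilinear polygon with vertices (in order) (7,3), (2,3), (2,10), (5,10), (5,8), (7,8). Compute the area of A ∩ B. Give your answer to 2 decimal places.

The intersection is the polygon with vertices (7,8), (7,5), (2,5), (2,8), (5,8).
By the shoelace formula its area is 15.00.

15.00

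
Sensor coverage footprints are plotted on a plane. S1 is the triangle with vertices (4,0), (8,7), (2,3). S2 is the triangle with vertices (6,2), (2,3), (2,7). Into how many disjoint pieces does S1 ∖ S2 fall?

S1 ∖ S2 splits into 2 disjoint pieces (area 4.0625, area 5.2989).

2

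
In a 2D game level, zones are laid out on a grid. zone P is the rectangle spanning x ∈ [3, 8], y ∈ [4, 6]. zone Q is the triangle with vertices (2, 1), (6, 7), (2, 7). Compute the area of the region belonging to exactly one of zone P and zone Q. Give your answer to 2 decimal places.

15.33

|zone P| = 10, |zone Q| = 12, |zone P∩zone Q| = 3.3333.
|zone P △ zone Q| = |zone P| + |zone Q| − 2·|zone P∩zone Q| = 10 + 12 − 6.6667 = 15.33.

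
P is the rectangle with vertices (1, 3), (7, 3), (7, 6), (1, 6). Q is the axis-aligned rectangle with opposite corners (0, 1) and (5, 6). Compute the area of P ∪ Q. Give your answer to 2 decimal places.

By inclusion–exclusion:
Individual areas: |P| = 18, |Q| = 25.
|P∩Q|: x∈[1,5], y∈[3,6] → 4·3 = 12.
|P ∪ Q| = 43 − 12 = 31.00.

31.00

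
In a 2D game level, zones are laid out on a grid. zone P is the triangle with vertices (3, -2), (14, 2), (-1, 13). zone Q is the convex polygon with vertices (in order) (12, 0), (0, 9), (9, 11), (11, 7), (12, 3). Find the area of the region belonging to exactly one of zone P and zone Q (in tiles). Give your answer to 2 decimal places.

|zone P| = 90.5, |zone Q| = 59, |zone P∩zone Q| = 34.0531.
|zone P △ zone Q| = |zone P| + |zone Q| − 2·|zone P∩zone Q| = 90.5 + 59 − 68.1062 = 81.39.

81.39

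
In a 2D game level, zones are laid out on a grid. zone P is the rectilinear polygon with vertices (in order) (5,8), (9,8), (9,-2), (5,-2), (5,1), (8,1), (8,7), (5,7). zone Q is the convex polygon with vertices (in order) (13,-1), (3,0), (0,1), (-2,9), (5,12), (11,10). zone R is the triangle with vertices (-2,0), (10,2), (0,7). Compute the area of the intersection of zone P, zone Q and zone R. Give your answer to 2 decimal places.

The intersection is the polygon with vertices (9,1.833), (8,1.667), (8,3), (9,2.5).
By the shoelace formula its area is 1.00.

1.00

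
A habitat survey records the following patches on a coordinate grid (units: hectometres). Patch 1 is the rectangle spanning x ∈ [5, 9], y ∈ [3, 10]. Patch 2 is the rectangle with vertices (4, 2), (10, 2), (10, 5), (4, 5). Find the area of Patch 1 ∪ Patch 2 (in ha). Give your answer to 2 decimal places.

38.00

By inclusion–exclusion:
Individual areas: |Patch 1| = 28, |Patch 2| = 18.
|Patch 1∩Patch 2|: x∈[5,9], y∈[3,5] → 4·2 = 8.
|Patch 1 ∪ Patch 2| = 46 − 8 = 38.00.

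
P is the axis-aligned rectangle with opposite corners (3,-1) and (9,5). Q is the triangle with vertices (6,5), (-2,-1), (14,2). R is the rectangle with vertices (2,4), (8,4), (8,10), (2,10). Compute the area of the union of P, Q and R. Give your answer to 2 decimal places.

81.06

By inclusion–exclusion:
Individual areas: |P| = 36, |Q| = 36, |R| = 36.
|P∩Q| = 21.9375.
|P∩R|: x∈[3,8], y∈[4,5] → 5·1 = 5.
|Q∩R| = 1.9167.
|P∩Q∩R| = 1.9167.
|P ∪ Q ∪ R| = 108 − 28.8542 + 1.9167 = 81.06.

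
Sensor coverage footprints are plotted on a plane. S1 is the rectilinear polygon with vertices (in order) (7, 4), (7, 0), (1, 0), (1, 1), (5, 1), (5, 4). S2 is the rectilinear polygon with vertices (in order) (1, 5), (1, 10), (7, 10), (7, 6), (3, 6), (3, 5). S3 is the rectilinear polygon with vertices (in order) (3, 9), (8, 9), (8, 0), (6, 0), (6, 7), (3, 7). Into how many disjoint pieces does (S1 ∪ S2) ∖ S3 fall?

2

(S1 ∪ S2) ∖ S3 splits into 2 disjoint pieces (area 8, area 17).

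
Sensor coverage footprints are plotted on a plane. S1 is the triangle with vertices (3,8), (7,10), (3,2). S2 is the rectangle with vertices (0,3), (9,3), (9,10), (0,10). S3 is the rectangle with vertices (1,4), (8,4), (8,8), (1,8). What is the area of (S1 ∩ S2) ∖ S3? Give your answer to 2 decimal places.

|S1 ∩ S2| = 11.75.
|(S1 ∩ S2) ∩ S3| = 8.
|(S1 ∩ S2) ∖ S3| = 11.75 − 8 = 3.75.

3.75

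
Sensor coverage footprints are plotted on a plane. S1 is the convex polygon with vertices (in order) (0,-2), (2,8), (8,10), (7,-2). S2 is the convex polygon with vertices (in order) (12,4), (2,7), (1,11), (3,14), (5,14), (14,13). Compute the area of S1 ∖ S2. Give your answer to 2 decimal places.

53.48

|S1| = 70, |S1∩S2| = 16.519.
|S1 ∖ S2| = |S1| − |S1∩S2| = 70 − 16.519 = 53.48.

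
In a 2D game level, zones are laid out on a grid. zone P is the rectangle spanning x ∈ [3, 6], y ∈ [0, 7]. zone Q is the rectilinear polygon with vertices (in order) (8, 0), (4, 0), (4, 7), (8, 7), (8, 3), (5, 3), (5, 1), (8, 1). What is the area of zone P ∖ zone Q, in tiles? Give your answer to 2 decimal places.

|zone P| = 21, |zone P∩zone Q| = 12.
|zone P ∖ zone Q| = |zone P| − |zone P∩zone Q| = 21 − 12 = 9.00.

9.00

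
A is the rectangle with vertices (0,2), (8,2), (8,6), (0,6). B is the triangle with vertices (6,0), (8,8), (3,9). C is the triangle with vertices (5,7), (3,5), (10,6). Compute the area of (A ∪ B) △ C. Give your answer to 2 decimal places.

|A ∪ B| = 43.6667.
|(A ∪ B) ∩ C| = 5.119.
|(A ∪ B) △ C| = 43.6667 + 6 − 10.2381 = 39.43.

39.43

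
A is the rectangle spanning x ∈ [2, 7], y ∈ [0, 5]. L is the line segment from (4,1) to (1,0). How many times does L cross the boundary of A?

1

The segment meets the boundary at (2,0.333).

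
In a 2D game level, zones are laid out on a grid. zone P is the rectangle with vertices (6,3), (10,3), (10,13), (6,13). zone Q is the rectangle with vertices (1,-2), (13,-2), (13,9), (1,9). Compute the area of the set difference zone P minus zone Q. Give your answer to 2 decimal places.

16.00

|zone P∩zone Q|: x∈[6,10], y∈[3,9] → 4·6 = 24.
|zone P| = 40.
|zone P ∖ zone Q| = |zone P| − |zone P∩zone Q| = 40 − 24 = 16.00.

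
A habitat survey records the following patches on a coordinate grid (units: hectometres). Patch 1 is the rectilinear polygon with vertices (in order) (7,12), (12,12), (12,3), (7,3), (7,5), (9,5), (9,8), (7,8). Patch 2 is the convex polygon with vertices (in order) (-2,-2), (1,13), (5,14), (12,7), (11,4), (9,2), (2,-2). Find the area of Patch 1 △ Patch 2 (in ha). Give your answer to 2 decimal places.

|Patch 1| = 39, |Patch 2| = 140.5, |Patch 1∩Patch 2| = 23.5.
|Patch 1 △ Patch 2| = |Patch 1| + |Patch 2| − 2·|Patch 1∩Patch 2| = 39 + 140.5 − 47 = 132.50.

132.50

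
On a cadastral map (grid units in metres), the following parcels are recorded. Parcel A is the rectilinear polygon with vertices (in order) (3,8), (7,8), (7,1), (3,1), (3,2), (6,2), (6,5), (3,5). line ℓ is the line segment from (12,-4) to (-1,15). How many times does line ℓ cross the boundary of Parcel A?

The segment meets the boundary at (5.842,5), (6,4.769), (7,3.308), (3.789,8).

4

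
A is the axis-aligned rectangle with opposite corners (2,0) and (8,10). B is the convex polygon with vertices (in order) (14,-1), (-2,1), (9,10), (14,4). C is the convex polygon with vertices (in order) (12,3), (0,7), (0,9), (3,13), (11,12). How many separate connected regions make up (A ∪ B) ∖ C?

1

(A ∪ B) ∖ C is a single connected region.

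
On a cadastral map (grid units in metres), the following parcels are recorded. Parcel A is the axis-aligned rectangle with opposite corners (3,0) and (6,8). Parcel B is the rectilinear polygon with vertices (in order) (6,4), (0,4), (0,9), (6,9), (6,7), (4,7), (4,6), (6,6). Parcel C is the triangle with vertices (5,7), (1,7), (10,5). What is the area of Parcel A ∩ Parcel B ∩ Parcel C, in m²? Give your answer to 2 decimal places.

0.58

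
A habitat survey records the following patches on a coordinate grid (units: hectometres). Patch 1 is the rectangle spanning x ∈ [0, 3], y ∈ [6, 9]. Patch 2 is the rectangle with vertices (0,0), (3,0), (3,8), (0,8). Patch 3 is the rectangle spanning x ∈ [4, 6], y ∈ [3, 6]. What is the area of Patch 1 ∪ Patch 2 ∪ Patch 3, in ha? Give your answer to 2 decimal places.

By inclusion–exclusion:
Individual areas: |Patch 1| = 9, |Patch 2| = 24, |Patch 3| = 6.
|Patch 1∩Patch 2|: x∈[0,3], y∈[6,8] → 3·2 = 6.
|Patch 1∩Patch 3| = 0 (no overlap).
|Patch 2∩Patch 3| = 0 (no overlap).
|Patch 1∩Patch 2∩Patch 3| = 0.
|Patch 1 ∪ Patch 2 ∪ Patch 3| = 39 − 6 + 0 = 33.00.

33.00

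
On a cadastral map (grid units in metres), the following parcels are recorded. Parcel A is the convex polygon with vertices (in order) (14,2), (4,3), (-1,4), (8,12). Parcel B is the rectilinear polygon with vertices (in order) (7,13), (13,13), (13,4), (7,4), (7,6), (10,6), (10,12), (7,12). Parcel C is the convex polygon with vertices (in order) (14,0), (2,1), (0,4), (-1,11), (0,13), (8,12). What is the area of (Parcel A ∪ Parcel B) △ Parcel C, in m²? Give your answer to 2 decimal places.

92.26

|Parcel A ∪ Parcel B| = 94.9667.
|(Parcel A ∪ Parcel B) ∩ Parcel C| = 66.1054.
|(Parcel A ∪ Parcel B) △ Parcel C| = 94.9667 + 129.5 − 132.2108 = 92.26.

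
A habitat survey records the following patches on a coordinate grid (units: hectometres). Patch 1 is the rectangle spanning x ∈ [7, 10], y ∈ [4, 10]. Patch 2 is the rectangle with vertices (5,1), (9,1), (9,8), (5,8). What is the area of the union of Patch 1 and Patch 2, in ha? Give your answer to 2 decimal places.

38.00

By inclusion–exclusion:
Individual areas: |Patch 1| = 18, |Patch 2| = 28.
|Patch 1∩Patch 2|: x∈[7,9], y∈[4,8] → 2·4 = 8.
|Patch 1 ∪ Patch 2| = 46 − 8 = 38.00.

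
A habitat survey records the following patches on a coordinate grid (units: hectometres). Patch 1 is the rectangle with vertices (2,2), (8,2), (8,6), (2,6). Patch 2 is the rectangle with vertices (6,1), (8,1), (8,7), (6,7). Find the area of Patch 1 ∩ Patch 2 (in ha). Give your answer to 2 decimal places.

|Patch 1∩Patch 2|: x∈[6,8], y∈[2,6] → 2·4 = 8.

8.00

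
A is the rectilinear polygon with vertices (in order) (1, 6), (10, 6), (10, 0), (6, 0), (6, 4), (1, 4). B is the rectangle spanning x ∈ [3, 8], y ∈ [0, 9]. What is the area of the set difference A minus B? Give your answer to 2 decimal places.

|A| = 34, |A∩B| = 18.
|A ∖ B| = |A| − |A∩B| = 34 − 18 = 16.00.

16.00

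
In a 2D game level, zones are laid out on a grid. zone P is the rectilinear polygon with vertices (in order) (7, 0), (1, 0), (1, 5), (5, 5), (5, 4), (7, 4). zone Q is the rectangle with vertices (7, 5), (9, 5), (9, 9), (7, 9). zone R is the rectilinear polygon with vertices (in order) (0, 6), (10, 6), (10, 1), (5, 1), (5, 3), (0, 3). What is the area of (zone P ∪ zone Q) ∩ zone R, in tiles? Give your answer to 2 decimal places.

|zone P ∪ zone Q| = 36.
|(zone P ∪ zone Q) ∩ zone R| = 16.00.

16.00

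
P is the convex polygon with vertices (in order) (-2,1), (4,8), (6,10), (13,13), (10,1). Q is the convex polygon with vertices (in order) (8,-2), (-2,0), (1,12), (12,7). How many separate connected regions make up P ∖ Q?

P ∖ Q splits into 3 disjoint pieces (area 0.0515, area 18.8948, area 1.1429).

3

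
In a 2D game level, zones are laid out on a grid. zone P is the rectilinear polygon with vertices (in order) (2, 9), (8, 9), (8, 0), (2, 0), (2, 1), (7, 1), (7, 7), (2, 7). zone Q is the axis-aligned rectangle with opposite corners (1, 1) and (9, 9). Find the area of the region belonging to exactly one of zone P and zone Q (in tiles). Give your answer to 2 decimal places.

|zone P| = 24, |zone Q| = 64, |zone P∩zone Q| = 18.
|zone P △ zone Q| = |zone P| + |zone Q| − 2·|zone P∩zone Q| = 24 + 64 − 36 = 52.00.

52.00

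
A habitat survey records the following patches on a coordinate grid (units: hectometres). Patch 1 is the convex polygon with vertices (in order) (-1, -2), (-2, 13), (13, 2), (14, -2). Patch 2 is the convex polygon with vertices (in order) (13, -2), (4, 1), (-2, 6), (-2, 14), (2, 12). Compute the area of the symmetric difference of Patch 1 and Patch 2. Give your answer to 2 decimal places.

68.62

|Patch 1| = 137, |Patch 2| = 90.5, |Patch 1∩Patch 2| = 79.4391.
|Patch 1 △ Patch 2| = |Patch 1| + |Patch 2| − 2·|Patch 1∩Patch 2| = 137 + 90.5 − 158.8783 = 68.62.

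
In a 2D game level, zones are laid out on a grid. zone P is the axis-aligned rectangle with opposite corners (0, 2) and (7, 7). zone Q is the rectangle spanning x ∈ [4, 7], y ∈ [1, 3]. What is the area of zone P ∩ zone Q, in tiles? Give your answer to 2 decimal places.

|zone P∩zone Q|: x∈[4,7], y∈[2,3] → 3·1 = 3.

3.00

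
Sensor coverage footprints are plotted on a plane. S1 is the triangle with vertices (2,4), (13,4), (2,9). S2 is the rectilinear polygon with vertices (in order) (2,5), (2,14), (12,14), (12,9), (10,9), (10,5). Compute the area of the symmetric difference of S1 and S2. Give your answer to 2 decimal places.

74.59

|S1| = 27.5, |S2| = 82, |S1∩S2| = 17.4545.
|S1 △ S2| = |S1| + |S2| − 2·|S1∩S2| = 27.5 + 82 − 34.9091 = 74.59.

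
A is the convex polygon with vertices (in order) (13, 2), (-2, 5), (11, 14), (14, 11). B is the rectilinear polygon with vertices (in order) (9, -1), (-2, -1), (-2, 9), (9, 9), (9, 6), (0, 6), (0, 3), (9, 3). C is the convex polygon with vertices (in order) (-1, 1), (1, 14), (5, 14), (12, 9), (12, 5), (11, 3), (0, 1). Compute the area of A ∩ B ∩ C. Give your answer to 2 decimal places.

22.68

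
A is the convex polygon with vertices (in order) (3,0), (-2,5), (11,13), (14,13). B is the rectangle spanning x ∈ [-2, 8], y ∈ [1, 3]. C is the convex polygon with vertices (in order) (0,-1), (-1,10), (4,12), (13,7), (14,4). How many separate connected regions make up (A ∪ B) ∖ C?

5

(A ∪ B) ∖ C splits into 5 disjoint pieces (area 3.4545, area 1.7801, area 15.0048, area 1.0286, area 0.005).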